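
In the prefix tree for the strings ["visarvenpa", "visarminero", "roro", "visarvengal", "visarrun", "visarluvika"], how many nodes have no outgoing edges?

Leaves are exactly the stored words that no other stored word extends.
Those words: "roro", "visarluvika", "visarminero", "visarrun", "visarvengal", "visarvenpa"
Leaf count: 6

6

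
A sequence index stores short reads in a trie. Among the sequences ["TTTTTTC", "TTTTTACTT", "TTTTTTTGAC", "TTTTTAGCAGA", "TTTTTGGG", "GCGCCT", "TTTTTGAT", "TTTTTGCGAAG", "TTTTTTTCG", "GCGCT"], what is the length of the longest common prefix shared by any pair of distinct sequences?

The deepest shared node is where two words last agree before diverging.
"TTTTTTTCG" and "TTTTTTTGAC" agree on "TTTTTTT" (7 characters) before diverging; nothing deeper is shared.
Longest shared-prefix length: 7

7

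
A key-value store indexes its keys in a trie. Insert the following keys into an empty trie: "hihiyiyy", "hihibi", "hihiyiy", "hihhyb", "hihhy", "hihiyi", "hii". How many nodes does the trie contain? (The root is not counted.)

14

For each word, the new-node count is its length minus the longest prefix already in the trie:
  "hihiyiyy" → 8 new (h, i, h, i, y, i, y, y)
  "hihibi" → prefix "hihi" already present; 2 new (b, i)
  "hihiyiy" → prefix "hihiyiy" already present; 0 new (none)
  "hihhyb" → prefix "hih" already present; 3 new (h, y, b)
  "hihhy" → prefix "hihhy" already present; 0 new (none)
  "hihiyi" → prefix "hihiyi" already present; 0 new (none)
  "hii" → prefix "hi" already present; 1 new (i)
Total nodes = 8 + 2 + 0 + 3 + 0 + 0 + 1 = 14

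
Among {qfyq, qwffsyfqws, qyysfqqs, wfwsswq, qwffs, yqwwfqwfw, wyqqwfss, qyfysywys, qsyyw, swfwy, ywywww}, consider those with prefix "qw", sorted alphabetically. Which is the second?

Words with prefix "qw", in lexicographic order: "qwffs", "qwffsyfqws"
The 2nd is qwffsyfqws.

qwffsyfqws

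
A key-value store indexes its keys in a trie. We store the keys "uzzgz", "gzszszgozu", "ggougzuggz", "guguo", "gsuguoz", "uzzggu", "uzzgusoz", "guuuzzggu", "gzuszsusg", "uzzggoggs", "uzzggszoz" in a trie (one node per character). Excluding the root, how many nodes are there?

62

Count nodes per top-level branch (shared prefixes stored once):
  'g'-branch (ggougzuggz, gsuguoz, guguo, guuuzzggu, gzszszgozu, gzuszsusg): 43 nodes
  'u'-branch (uzzggoggs, uzzggszoz, uzzggu, uzzgusoz, uzzgz): 19 nodes
Sum: 62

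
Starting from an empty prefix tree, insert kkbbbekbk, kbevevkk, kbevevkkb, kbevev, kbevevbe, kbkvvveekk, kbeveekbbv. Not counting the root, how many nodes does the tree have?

32

Insert word by word; a character creates a node only if that edge doesn't already exist:
  "kkbbbekbk" → 9 new (k, k, b, b, b, e, k, b, k)
  "kbevevkk" → prefix "k" already present; 7 new (b, e, v, e, v, k, k)
  "kbevevkkb" → prefix "kbevevkk" already present; 1 new (b)
  "kbevev" → prefix "kbevev" already present; 0 new (none)
  "kbevevbe" → prefix "kbevev" already present; 2 new (b, e)
  "kbkvvveekk" → prefix "kb" already present; 8 new (k, v, v, v, e, e, k, k)
  "kbeveekbbv" → prefix "kbeve" already present; 5 new (e, k, b, b, v)
Total nodes = 9 + 7 + 1 + 0 + 2 + 8 + 5 = 32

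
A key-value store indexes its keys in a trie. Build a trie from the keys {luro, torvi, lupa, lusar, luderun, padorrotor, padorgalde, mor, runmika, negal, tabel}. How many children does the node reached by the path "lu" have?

Walk "lu" from the root, arriving at one node.
Distinct next characters after "lu": d, p, r, s.
That node has 4 child edges.

4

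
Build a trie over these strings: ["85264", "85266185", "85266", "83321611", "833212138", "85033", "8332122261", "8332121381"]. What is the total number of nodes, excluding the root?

Count nodes per top-level branch (shared prefixes stored once):
  '8'-branch (833212138, 8332121381, 8332122261, 83321611, 85033, 85264, 85266, 85266185): 28 nodes
Sum: 28

28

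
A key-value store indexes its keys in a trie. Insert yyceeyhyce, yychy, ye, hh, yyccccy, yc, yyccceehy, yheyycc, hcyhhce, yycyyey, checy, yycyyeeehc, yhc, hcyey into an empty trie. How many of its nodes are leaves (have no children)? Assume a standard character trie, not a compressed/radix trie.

14

Leaves are exactly the stored words that no other stored word extends.
Those words: "checy", "hcyey", "hcyhhce", "hh", "yc", "ye", "yhc", "yheyycc", "yyccccy", "yyccceehy", "yyceeyhyce", "yychy", "yycyyeeehc", "yycyyey"
Leaf count: 14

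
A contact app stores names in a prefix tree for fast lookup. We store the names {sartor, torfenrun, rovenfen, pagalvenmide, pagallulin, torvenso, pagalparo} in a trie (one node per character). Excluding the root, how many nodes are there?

For each word, the new-node count is its length minus the longest prefix already in the trie:
  "sartor" → 6 new (s, a, r, t, o, r)
  "torfenrun" → 9 new (t, o, r, f, e, n, r, u, n)
  "rovenfen" → 8 new (r, o, v, e, n, f, e, n)
  "pagalvenmide" → 12 new (p, a, g, a, l, v, e, n, m, i, d, e)
  "pagallulin" → prefix "pagal" already present; 5 new (l, u, l, i, n)
  "torvenso" → prefix "tor" already present; 5 new (v, e, n, s, o)
  "pagalparo" → prefix "pagal" already present; 4 new (p, a, r, o)
Total nodes = 6 + 9 + 8 + 12 + 5 + 5 + 4 = 49

49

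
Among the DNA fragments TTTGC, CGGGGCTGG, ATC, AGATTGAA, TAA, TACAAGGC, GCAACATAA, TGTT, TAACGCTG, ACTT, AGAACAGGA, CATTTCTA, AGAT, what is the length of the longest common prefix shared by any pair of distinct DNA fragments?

4

The deepest shared node is where two words last agree before diverging.
"AGAT" and "AGATTGAA" agree on "AGAT" (4 characters) before diverging; nothing deeper is shared.
Longest shared-prefix length: 4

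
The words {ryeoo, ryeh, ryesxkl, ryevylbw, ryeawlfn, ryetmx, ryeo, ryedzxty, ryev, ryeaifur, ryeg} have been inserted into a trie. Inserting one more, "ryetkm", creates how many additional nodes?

2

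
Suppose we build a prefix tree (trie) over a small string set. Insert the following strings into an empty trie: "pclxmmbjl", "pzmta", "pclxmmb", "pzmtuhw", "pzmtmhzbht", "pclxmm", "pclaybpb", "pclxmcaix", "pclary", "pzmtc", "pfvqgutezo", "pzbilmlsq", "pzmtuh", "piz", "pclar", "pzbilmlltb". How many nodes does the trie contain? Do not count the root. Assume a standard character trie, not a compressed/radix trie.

Trace insertions, counting only characters that open a new branch:
  "pclxmmbjl" → 9 new (p, c, l, x, m, m, b, j, l)
  "pzmta" → prefix "p" already present; 4 new (z, m, t, a)
  "pclxmmb" → prefix "pclxmmb" already present; 0 new (none)
  "pzmtuhw" → prefix "pzmt" already present; 3 new (u, h, w)
  "pzmtmhzbht" → prefix "pzmt" already present; 6 new (m, h, z, b, h, t)
  "pclxmm" → prefix "pclxmm" already present; 0 new (none)
  "pclaybpb" → prefix "pcl" already present; 5 new (a, y, b, p, b)
  "pclxmcaix" → prefix "pclxm" already present; 4 new (c, a, i, x)
  "pclary" → prefix "pcla" already present; 2 new (r, y)
  "pzmtc" → prefix "pzmt" already present; 1 new (c)
  "pfvqgutezo" → prefix "p" already present; 9 new (f, v, q, g, u, t, e, z, o)
  "pzbilmlsq" → prefix "pz" already present; 7 new (b, i, l, m, l, s, q)
  "pzmtuh" → prefix "pzmtuh" already present; 0 new (none)
  "piz" → prefix "p" already present; 2 new (i, z)
  "pclar" → prefix "pclar" already present; 0 new (none)
  "pzbilmlltb" → prefix "pzbilml" already present; 3 new (l, t, b)
Total nodes = 9 + 4 + 0 + 3 + 6 + 0 + 5 + 4 + 2 + 1 + 9 + 7 + 0 + 2 + 0 + 3 = 55

55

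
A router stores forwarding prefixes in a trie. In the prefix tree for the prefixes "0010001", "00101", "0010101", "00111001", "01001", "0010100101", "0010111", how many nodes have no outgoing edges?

A leaf is a node with no children — equivalently, the end of a word that is not a proper prefix of any other stored word.
Those words: "0010001", "0010100101", "0010101", "0010111", "00111001", "01001"
Leaf count: 6

6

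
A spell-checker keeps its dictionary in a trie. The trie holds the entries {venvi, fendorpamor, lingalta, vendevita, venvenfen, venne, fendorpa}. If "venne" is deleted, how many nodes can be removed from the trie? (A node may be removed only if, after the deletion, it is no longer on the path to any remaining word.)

2

A node on "venne"'s path can go only if nothing else ends at it or branches off below it.
The suffix "ne" (2 nodes) is used only by "venne"; the node for "ven" still has the child "v", so pruning stops there.
Nodes removed: 2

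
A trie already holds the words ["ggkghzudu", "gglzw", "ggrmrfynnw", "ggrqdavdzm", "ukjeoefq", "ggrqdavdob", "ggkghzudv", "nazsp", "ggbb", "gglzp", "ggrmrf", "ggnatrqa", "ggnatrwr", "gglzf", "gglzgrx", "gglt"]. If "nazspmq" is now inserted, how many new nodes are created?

2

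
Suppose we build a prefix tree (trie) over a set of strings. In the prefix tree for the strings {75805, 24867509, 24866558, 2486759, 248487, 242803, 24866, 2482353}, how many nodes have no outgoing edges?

Leaves are exactly the stored words that no other stored word extends.
Those words: "242803", "2482353", "248487", "24866558", "24867509", "2486759", "75805"
Leaf count: 7

7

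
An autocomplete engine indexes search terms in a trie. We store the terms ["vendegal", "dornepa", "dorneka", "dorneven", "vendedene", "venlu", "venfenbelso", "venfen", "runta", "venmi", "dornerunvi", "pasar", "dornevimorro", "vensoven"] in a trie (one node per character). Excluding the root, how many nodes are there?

62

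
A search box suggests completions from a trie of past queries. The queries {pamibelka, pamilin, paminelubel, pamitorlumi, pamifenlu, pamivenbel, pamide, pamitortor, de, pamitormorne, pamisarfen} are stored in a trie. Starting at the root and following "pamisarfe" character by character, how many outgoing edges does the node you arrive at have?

The children of the "pamisarfe" node are the distinct next characters among strings starting with "pamisarfe".
Characters that immediately follow "pamisarfe" among the stored strings: {n}.
That node has 1 child edge.

1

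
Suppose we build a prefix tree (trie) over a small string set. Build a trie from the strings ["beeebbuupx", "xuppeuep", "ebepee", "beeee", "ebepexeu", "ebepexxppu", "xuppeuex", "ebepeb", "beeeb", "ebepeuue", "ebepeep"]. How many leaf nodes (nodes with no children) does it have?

9

A leaf is a node with no children — equivalently, the end of a word that is not a proper prefix of any other stored word.
Those words: "beeebbuupx", "beeee", "ebepeb", "ebepeep", "ebepeuue", "ebepexeu", "ebepexxppu", "xuppeuep", "xuppeuex"
Leaf count: 9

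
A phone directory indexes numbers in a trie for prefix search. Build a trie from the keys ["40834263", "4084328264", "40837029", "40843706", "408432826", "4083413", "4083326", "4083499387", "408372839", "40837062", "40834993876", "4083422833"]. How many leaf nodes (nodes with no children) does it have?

A leaf is a node with no children — equivalently, the end of a word that is not a proper prefix of any other stored word.
Those words: "4083326", "4083413", "4083422833", "40834263", "40834993876", "40837029", "40837062", "408372839", "4084328264", "40843706"
Leaf count: 10

10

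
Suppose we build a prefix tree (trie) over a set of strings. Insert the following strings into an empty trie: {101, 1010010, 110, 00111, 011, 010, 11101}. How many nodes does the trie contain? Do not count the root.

For each word, the new-node count is its length minus the longest prefix already in the trie:
  "101" → 3 new (1, 0, 1)
  "1010010" → prefix "101" already present; 4 new (0, 0, 1, 0)
  "110" → prefix "1" already present; 2 new (1, 0)
  "00111" → 5 new (0, 0, 1, 1, 1)
  "011" → prefix "0" already present; 2 new (1, 1)
  "010" → prefix "01" already present; 1 new (0)
  "11101" → prefix "11" already present; 3 new (1, 0, 1)
Total nodes = 3 + 4 + 2 + 5 + 2 + 1 + 3 = 20

20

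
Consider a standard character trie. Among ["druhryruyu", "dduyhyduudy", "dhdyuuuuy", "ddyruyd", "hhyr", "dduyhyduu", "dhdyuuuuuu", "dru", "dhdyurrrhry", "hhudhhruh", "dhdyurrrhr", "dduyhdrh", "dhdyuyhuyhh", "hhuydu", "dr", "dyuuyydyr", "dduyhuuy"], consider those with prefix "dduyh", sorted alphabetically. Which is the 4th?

Words with prefix "dduyh", in lexicographic order: "dduyhdrh", "dduyhuuy", "dduyhyduu", "dduyhyduudy"
Position 4: dduyhyduudy

dduyhyduudy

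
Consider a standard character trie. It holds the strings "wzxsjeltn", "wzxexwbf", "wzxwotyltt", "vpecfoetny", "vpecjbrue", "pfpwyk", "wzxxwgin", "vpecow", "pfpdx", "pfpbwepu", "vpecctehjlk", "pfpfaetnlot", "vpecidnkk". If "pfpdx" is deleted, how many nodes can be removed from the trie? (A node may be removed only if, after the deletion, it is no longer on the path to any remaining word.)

2

After clearing the end-marker at "pfpdx", prune upward until reaching a node still needed by another word.
The suffix "dx" (2 nodes) is used only by "pfpdx"; the node for "pfp" still has the child "w", so pruning stops there.
Nodes removed: 2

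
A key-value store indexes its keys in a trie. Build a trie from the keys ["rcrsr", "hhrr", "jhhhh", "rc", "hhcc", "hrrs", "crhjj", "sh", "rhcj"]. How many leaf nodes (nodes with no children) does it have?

A leaf is a node with no children — equivalently, the end of a word that is not a proper prefix of any other stored word.
Those words: "crhjj", "hhcc", "hhrr", "hrrs", "jhhhh", "rcrsr", "rhcj", "sh"
Leaf count: 8

8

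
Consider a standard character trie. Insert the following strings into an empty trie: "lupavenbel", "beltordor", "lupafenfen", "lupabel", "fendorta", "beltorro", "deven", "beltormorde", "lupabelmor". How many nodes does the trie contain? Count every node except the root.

For each word, the new-node count is its length minus the longest prefix already in the trie:
  "lupavenbel" → 10 new (l, u, p, a, v, e, n, b, e, l)
  "beltordor" → 9 new (b, e, l, t, o, r, d, o, r)
  "lupafenfen" → prefix "lupa" already present; 6 new (f, e, n, f, e, n)
  "lupabel" → prefix "lupa" already present; 3 new (b, e, l)
  "fendorta" → 8 new (f, e, n, d, o, r, t, a)
  "beltorro" → prefix "beltor" already present; 2 new (r, o)
  "deven" → 5 new (d, e, v, e, n)
  "beltormorde" → prefix "beltor" already present; 5 new (m, o, r, d, e)
  "lupabelmor" → prefix "lupabel" already present; 3 new (m, o, r)
Total nodes = 10 + 9 + 6 + 3 + 8 + 2 + 5 + 5 + 3 = 51

51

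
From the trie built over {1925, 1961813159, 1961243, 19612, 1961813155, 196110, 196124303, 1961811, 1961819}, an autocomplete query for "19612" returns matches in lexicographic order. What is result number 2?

1961243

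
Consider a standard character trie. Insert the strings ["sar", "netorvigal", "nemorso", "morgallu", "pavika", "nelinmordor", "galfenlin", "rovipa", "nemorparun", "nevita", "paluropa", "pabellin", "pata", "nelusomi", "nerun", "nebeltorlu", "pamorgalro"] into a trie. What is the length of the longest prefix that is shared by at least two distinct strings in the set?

Equivalently: take the maximum, over all pairs, of their longest common prefix length.
"nemorparun" and "nemorso" agree on "nemor" (5 characters) before diverging; nothing deeper is shared.
Longest shared-prefix length: 5

5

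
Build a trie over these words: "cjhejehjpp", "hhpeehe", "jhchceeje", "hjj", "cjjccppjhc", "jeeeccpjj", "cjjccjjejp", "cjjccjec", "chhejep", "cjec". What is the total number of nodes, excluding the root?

59

Count nodes per top-level branch (shared prefixes stored once):
  'c'-branch (chhejep, cjec, cjhejehjpp, cjjccjec, cjjccjjejp, cjjccppjhc): 33 nodes
  'h'-branch (hhpeehe, hjj): 9 nodes
  'j'-branch (jeeeccpjj, jhchceeje): 17 nodes
Sum: 59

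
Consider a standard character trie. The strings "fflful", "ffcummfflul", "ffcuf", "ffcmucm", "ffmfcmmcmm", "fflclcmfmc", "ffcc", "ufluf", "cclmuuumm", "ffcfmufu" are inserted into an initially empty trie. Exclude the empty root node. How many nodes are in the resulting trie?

55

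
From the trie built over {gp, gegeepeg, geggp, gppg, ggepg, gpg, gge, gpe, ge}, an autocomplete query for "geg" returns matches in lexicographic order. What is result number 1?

Filter for "geg…" and sort: "gegeepeg", "geggp"
Position 1: gegeepeg

gegeepeg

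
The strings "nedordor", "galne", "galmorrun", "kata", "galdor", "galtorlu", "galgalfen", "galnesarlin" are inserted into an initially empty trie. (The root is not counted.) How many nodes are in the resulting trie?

43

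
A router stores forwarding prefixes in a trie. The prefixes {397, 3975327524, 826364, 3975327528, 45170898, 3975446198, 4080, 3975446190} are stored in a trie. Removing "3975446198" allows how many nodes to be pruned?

After clearing the end-marker at "3975446198", prune upward until reaching a node still needed by another word.
The suffix "8" (1 node) is used only by "3975446198"; the node for "397544619" still has the child "0", so pruning stops there.
Nodes removed: 1

1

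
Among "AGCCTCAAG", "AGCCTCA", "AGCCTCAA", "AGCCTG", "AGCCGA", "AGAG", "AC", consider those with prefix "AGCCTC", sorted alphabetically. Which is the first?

AGCCTCA

Words with prefix "AGCCTC", in lexicographic order: "AGCCTCA", "AGCCTCAA", "AGCCTCAAG"
The 1st is AGCCTCA.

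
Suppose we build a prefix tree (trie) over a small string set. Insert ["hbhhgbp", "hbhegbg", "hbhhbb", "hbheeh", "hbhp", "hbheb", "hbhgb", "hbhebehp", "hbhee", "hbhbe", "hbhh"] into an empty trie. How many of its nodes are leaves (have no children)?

A leaf is a node with no children — equivalently, the end of a word that is not a proper prefix of any other stored word.
Those words: "hbhbe", "hbhebehp", "hbheeh", "hbhegbg", "hbhgb", "hbhhbb", "hbhhgbp", "hbhp"
Leaf count: 8

8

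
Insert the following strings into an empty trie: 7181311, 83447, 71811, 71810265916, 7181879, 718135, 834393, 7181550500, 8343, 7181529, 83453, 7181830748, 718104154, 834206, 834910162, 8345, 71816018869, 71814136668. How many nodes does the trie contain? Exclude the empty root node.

Trace insertions, counting only characters that open a new branch:
  "7181311" → 7 new (7, 1, 8, 1, 3, 1, 1)
  "83447" → 5 new (8, 3, 4, 4, 7)
  "71811" → prefix "7181" already present; 1 new (1)
  "71810265916" → prefix "7181" already present; 7 new (0, 2, 6, 5, 9, 1, 6)
  "7181879" → prefix "7181" already present; 3 new (8, 7, 9)
  "718135" → prefix "71813" already present; 1 new (5)
  "834393" → prefix "834" already present; 3 new (3, 9, 3)
  "7181550500" → prefix "7181" already present; 6 new (5, 5, 0, 5, 0, 0)
  "8343" → prefix "8343" already present; 0 new (none)
  "7181529" → prefix "71815" already present; 2 new (2, 9)
  "83453" → prefix "834" already present; 2 new (5, 3)
  "7181830748" → prefix "71818" already present; 5 new (3, 0, 7, 4, 8)
  "718104154" → prefix "71810" already present; 4 new (4, 1, 5, 4)
  "834206" → prefix "834" already present; 3 new (2, 0, 6)
  "834910162" → prefix "834" already present; 6 new (9, 1, 0, 1, 6, 2)
  "8345" → prefix "8345" already present; 0 new (none)
  "71816018869" → prefix "7181" already present; 7 new (6, 0, 1, 8, 8, 6, 9)
  "71814136668" → prefix "7181" already present; 7 new (4, 1, 3, 6, 6, 6, 8)
Total nodes = 7 + 5 + 1 + 7 + 3 + 1 + 3 + 6 + 0 + 2 + 2 + 5 + 4 + 3 + 6 + 0 + 7 + 7 = 69

69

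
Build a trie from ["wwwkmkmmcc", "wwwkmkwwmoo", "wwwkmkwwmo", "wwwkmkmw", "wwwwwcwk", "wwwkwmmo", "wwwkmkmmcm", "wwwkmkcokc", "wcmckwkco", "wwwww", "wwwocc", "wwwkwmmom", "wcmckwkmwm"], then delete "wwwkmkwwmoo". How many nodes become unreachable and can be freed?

A node on "wwwkmkwwmoo"'s path can go only if nothing else ends at it or branches off below it.
The suffix "o" (1 node) is used only by "wwwkmkwwmoo"; "wwwkmkwwmo" is itself a stored word, so pruning stops there.
Nodes removed: 1

1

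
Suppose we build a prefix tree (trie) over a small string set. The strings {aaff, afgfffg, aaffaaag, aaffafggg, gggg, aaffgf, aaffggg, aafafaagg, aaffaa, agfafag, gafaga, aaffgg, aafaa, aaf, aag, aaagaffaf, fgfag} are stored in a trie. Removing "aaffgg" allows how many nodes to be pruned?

Walk "aaffgg" from the leaf back toward the root, removing each node that no remaining word uses.
Every node on "aaffgg" is still needed (e.g. by "aaffggg"), so nothing is freed.
Nodes removed: 0

0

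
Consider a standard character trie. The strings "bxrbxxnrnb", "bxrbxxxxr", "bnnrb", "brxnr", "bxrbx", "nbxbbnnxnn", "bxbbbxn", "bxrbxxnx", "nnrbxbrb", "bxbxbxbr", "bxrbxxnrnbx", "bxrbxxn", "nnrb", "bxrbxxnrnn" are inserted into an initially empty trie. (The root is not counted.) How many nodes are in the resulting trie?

Count nodes per top-level branch (shared prefixes stored once):
  'b'-branch (bnnrb, brxnr, bxbbbxn, bxbxbxbr, bxrbx, bxrbxxn, bxrbxxnrnb, bxrbxxnrnbx, bxrbxxnrnn, bxrbxxnx, bxrbxxxxr): 34 nodes
  'n'-branch (nbxbbnnxnn, nnrb, nnrbxbrb): 17 nodes
Sum: 51

51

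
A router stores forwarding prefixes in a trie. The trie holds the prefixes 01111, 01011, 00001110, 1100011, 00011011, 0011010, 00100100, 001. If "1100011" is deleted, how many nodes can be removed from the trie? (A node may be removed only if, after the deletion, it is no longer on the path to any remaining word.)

Walk "1100011" from the leaf back toward the root, removing each node that no remaining word uses.
No other word shares any prefix with "1100011", so all 7 of its nodes go.
Nodes removed: 7

7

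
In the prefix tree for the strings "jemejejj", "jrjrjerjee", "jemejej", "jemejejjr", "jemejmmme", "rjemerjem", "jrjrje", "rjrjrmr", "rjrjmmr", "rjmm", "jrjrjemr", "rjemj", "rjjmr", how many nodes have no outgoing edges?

10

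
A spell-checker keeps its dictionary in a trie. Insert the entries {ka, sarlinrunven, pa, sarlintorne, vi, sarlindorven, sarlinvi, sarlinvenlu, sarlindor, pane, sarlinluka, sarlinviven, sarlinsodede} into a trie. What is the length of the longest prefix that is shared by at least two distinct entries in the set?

Look for the deepest trie node that still has at least two words in its subtree.
"sarlindor" and "sarlindorven" agree on "sarlindor" (9 characters) before diverging; nothing deeper is shared.
Longest shared-prefix length: 9

9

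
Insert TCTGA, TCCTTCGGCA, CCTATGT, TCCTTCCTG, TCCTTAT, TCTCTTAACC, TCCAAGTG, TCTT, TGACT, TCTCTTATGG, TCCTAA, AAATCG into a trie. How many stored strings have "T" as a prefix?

Filter for entries beginning with "T":
Words under "T": TCCAAGTG, TCCTAA, TCCTTAT, TCCTTCCTG, TCCTTCGGCA, TCTCTTAACC, TCTCTTATGG, TCTGA, TCTT, TGACT
Count: 10

10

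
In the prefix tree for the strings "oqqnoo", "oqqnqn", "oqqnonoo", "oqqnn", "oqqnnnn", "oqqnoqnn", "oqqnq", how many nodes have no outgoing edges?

A leaf is a node with no children — equivalently, the end of a word that is not a proper prefix of any other stored word.
Those words: "oqqnnnn", "oqqnonoo", "oqqnoo", "oqqnoqnn", "oqqnqn"
Leaf count: 5

5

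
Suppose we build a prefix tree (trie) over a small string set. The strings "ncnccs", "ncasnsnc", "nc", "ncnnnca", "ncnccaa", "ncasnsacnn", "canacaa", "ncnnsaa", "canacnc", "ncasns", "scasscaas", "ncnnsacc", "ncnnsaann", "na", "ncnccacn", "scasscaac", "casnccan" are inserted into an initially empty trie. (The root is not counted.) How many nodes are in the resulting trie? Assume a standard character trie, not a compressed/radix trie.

57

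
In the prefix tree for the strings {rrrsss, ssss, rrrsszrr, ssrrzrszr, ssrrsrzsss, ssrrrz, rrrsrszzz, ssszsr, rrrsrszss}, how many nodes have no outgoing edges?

Leaves are exactly the stored words that no other stored word extends.
Those words: "rrrsrszss", "rrrsrszzz", "rrrsss", "rrrsszrr", "ssrrrz", "ssrrsrzsss", "ssrrzrszr", "ssss", "ssszsr"
Leaf count: 9

9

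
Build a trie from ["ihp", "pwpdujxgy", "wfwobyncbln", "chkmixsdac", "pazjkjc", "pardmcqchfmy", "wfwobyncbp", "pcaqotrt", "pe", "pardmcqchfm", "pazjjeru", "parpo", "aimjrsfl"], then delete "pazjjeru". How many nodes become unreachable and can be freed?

4

A node on "pazjjeru"'s path can go only if nothing else ends at it or branches off below it.
The suffix "jeru" (4 nodes) is used only by "pazjjeru"; the node for "pazj" still has the child "k", so pruning stops there.
Nodes removed: 4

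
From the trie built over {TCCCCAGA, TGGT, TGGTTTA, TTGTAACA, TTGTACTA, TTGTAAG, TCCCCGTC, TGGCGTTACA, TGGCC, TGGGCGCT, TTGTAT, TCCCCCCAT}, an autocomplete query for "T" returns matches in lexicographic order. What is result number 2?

TCCCCCCAT

Filter for "T…" and sort: "TCCCCAGA", "TCCCCCCAT", "TCCCCGTC", "TGGCC", "TGGCGTTACA", "TGGGCGCT", "TGGT", "TGGTTTA", "TTGTAACA", "TTGTAAG", "TTGTACTA", "TTGTAT"
Position 2: TCCCCCCAT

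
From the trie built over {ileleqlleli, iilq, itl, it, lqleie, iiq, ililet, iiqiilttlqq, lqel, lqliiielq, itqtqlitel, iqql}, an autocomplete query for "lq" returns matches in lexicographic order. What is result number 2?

DFS of the "lq" subtree visits, in order: "lqel", "lqleie", "lqliiielq"
Position 2: lqleie

lqleie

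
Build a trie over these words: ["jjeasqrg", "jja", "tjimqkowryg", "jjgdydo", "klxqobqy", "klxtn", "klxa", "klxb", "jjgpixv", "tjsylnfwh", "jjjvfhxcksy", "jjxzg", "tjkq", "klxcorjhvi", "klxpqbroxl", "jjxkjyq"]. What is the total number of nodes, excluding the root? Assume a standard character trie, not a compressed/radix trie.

80

Count nodes per top-level branch (shared prefixes stored once):
  'j'-branch (jja, jjeasqrg, jjgdydo, jjgpixv, jjjvfhxcksy, jjxkjyq, jjxzg): 34 nodes
  'k'-branch (klxa, klxb, klxcorjhvi, klxpqbroxl, klxqobqy, klxtn): 26 nodes
  't'-branch (tjimqkowryg, tjkq, tjsylnfwh): 20 nodes
Sum: 80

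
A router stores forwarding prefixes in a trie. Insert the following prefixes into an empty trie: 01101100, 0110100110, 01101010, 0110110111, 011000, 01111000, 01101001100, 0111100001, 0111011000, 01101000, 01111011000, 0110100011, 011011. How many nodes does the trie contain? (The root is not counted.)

42

Count nodes per top-level branch (shared prefixes stored once):
  '0'-branch (011000, 01101000, 0110100011, 0110100110, 01101001100, 01101010, 011011, 01101100, 0110110111, 0111011000, 01111000, 0111100001, 01111011000): 42 nodes
Sum: 42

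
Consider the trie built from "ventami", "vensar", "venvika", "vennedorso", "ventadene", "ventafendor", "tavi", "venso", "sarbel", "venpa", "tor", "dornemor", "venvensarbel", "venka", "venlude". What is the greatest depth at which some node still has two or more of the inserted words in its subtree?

5

Look for the deepest trie node that still has at least two words in its subtree.
e.g. "ventadene" and "ventafendor" share the prefix "venta" of length 5; no pair shares a longer one.
Longest shared-prefix length: 5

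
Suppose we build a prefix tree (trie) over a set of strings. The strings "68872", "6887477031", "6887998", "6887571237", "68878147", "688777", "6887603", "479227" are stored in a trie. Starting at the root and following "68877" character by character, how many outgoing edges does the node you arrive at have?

1

Walk "68877" from the root, arriving at one node.
Distinct next characters after "68877": 7.
That node has 1 child edge.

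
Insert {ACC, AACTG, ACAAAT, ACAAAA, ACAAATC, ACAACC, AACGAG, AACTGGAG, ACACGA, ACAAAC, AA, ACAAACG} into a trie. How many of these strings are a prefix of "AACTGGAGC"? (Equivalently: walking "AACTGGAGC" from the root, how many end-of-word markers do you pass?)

Traverse "AACTGGAGC" character by character; count nodes along the way that are marked as word ends.
Prefixes of the query that are stored words: "AA", "AACTG", "AACTGGAG"
Count: 3

3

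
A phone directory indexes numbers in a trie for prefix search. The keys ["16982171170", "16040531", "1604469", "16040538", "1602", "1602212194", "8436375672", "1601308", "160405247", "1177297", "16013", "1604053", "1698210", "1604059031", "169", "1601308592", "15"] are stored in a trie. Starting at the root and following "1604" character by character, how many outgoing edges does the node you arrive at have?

Follow the path "1604" to its node, then look at its outgoing edges.
Distinct next characters after "1604": 0, 4.
That node has 2 child edges.

2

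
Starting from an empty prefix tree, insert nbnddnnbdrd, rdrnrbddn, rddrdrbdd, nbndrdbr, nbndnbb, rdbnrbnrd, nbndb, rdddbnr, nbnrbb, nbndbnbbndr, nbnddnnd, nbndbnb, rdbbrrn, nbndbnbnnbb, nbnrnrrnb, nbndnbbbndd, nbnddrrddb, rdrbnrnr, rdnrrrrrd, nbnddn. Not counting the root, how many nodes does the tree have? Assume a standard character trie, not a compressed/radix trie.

90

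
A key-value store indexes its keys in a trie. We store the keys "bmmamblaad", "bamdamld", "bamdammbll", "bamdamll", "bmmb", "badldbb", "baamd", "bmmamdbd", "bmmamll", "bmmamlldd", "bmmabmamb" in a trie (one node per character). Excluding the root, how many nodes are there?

For each word, the new-node count is its length minus the longest prefix already in the trie:
  "bmmamblaad" → 10 new (b, m, m, a, m, b, l, a, a, d)
  "bamdamld" → prefix "b" already present; 7 new (a, m, d, a, m, l, d)
  "bamdammbll" → prefix "bamdam" already present; 4 new (m, b, l, l)
  "bamdamll" → prefix "bamdaml" already present; 1 new (l)
  "bmmb" → prefix "bmm" already present; 1 new (b)
  "badldbb" → prefix "ba" already present; 5 new (d, l, d, b, b)
  "baamd" → prefix "ba" already present; 3 new (a, m, d)
  "bmmamdbd" → prefix "bmmam" already present; 3 new (d, b, d)
  "bmmamll" → prefix "bmmam" already present; 2 new (l, l)
  "bmmamlldd" → prefix "bmmamll" already present; 2 new (d, d)
  "bmmabmamb" → prefix "bmma" already present; 5 new (b, m, a, m, b)
Total nodes = 10 + 7 + 4 + 1 + 1 + 5 + 3 + 3 + 2 + 2 + 5 = 43

43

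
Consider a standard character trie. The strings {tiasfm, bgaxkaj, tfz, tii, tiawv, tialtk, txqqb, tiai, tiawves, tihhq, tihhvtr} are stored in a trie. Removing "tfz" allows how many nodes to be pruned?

2

A node on "tfz"'s path can go only if nothing else ends at it or branches off below it.
The suffix "fz" (2 nodes) is used only by "tfz"; the node for "t" still has the child "i", so pruning stops there.
Nodes removed: 2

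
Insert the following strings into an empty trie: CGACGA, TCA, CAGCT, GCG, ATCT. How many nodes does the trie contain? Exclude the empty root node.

20

Trace insertions, counting only characters that open a new branch:
  "CGACGA" → 6 new (C, G, A, C, G, A)
  "TCA" → 3 new (T, C, A)
  "CAGCT" → prefix "C" already present; 4 new (A, G, C, T)
  "GCG" → 3 new (G, C, G)
  "ATCT" → 4 new (A, T, C, T)
Total nodes = 6 + 3 + 4 + 3 + 4 = 20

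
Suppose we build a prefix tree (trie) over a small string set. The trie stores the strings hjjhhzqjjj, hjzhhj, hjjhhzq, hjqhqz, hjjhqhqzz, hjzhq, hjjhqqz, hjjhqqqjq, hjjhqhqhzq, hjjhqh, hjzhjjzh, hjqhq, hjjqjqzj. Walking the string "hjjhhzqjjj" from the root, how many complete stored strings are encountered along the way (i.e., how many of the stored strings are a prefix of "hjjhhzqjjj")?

Walk "hjjhhzqjjj" from the root; an end-of-word marker is hit whenever a stored word is a prefix of "hjjhhzqjjj".
Prefixes of the query that are stored words: "hjjhhzq", "hjjhhzqjjj"
Count: 2

2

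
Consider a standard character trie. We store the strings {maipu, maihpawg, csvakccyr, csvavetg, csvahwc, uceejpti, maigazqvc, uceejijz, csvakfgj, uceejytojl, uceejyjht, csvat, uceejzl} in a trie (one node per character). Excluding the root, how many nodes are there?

Count nodes per top-level branch (shared prefixes stored once):
  'c'-branch (csvahwc, csvakccyr, csvakfgj, csvat, csvavetg): 20 nodes
  'm'-branch (maigazqvc, maihpawg, maipu): 16 nodes
  'u'-branch (uceejijz, uceejpti, uceejyjht, uceejytojl, uceejzl): 21 nodes
Sum: 57

57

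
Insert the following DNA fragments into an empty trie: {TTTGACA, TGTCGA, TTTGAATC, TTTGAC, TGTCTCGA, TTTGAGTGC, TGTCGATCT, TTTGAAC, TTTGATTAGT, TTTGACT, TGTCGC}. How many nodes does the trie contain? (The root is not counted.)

Insert word by word; a character creates a node only if that edge doesn't already exist:
  "TTTGACA" → 7 new (T, T, T, G, A, C, A)
  "TGTCGA" → prefix "T" already present; 5 new (G, T, C, G, A)
  "TTTGAATC" → prefix "TTTGA" already present; 3 new (A, T, C)
  "TTTGAC" → prefix "TTTGAC" already present; 0 new (none)
  "TGTCTCGA" → prefix "TGTC" already present; 4 new (T, C, G, A)
  "TTTGAGTGC" → prefix "TTTGA" already present; 4 new (G, T, G, C)
  "TGTCGATCT" → prefix "TGTCGA" already present; 3 new (T, C, T)
  "TTTGAAC" → prefix "TTTGAA" already present; 1 new (C)
  "TTTGATTAGT" → prefix "TTTGA" already present; 5 new (T, T, A, G, T)
  "TTTGACT" → prefix "TTTGAC" already present; 1 new (T)
  "TGTCGC" → prefix "TGTCG" already present; 1 new (C)
Total nodes = 7 + 5 + 3 + 0 + 4 + 4 + 3 + 1 + 5 + 1 + 1 = 34

34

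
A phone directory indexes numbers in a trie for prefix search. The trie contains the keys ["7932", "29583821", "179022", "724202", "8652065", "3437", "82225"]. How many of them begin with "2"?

Walk to "2"; the words in its subtree are exactly those with that prefix.
Matches: "29583821"
Count: 1

1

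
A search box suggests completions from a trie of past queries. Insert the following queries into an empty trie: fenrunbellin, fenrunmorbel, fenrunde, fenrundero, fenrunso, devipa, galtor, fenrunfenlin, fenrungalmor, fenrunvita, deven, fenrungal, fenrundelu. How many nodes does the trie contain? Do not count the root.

For each word, the new-node count is its length minus the longest prefix already in the trie:
  "fenrunbellin" → 12 new (f, e, n, r, u, n, b, e, l, l, i, n)
  "fenrunmorbel" → prefix "fenrun" already present; 6 new (m, o, r, b, e, l)
  "fenrunde" → prefix "fenrun" already present; 2 new (d, e)
  "fenrundero" → prefix "fenrunde" already present; 2 new (r, o)
  "fenrunso" → prefix "fenrun" already present; 2 new (s, o)
  "devipa" → 6 new (d, e, v, i, p, a)
  "galtor" → 6 new (g, a, l, t, o, r)
  "fenrunfenlin" → prefix "fenrun" already present; 6 new (f, e, n, l, i, n)
  "fenrungalmor" → prefix "fenrun" already present; 6 new (g, a, l, m, o, r)
  "fenrunvita" → prefix "fenrun" already present; 4 new (v, i, t, a)
  "deven" → prefix "dev" already present; 2 new (e, n)
  "fenrungal" → prefix "fenrungal" already present; 0 new (none)
  "fenrundelu" → prefix "fenrunde" already present; 2 new (l, u)
Total nodes = 12 + 6 + 2 + 2 + 2 + 6 + 6 + 6 + 6 + 4 + 2 + 0 + 2 = 56

56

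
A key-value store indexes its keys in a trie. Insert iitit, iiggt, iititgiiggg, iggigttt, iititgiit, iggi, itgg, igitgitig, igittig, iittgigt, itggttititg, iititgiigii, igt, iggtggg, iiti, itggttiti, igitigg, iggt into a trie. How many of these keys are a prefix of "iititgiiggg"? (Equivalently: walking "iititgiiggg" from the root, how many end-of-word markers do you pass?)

Traverse "iititgiiggg" character by character; count nodes along the way that are marked as word ends.
Prefixes of the query that are stored words: "iiti", "iitit", "iititgiiggg"
Count: 3

3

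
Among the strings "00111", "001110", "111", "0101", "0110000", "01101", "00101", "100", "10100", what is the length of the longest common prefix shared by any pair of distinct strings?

5

Look for the deepest trie node that still has at least two words in its subtree.
e.g. "00111" and "001110" share the prefix "00111" of length 5; no pair shares a longer one.
Longest shared-prefix length: 5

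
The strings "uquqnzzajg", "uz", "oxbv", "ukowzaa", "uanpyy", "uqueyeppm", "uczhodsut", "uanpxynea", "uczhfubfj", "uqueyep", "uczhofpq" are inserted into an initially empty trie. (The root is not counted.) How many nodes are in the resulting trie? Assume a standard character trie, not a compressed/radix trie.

53

For each word, the new-node count is its length minus the longest prefix already in the trie:
  "uquqnzzajg" → 10 new (u, q, u, q, n, z, z, a, j, g)
  "uz" → prefix "u" already present; 1 new (z)
  "oxbv" → 4 new (o, x, b, v)
  "ukowzaa" → prefix "u" already present; 6 new (k, o, w, z, a, a)
  "uanpyy" → prefix "u" already present; 5 new (a, n, p, y, y)
  "uqueyeppm" → prefix "uqu" already present; 6 new (e, y, e, p, p, m)
  "uczhodsut" → prefix "u" already present; 8 new (c, z, h, o, d, s, u, t)
  "uanpxynea" → prefix "uanp" already present; 5 new (x, y, n, e, a)
  "uczhfubfj" → prefix "uczh" already present; 5 new (f, u, b, f, j)
  "uqueyep" → prefix "uqueyep" already present; 0 new (none)
  "uczhofpq" → prefix "uczho" already present; 3 new (f, p, q)
Total nodes = 10 + 1 + 4 + 6 + 5 + 6 + 8 + 5 + 5 + 0 + 3 = 53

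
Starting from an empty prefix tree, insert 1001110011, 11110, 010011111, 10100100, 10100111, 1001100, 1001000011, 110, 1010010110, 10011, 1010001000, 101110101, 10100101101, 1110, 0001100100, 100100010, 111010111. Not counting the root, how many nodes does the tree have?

72

Trace insertions, counting only characters that open a new branch:
  "1001110011" → 10 new (1, 0, 0, 1, 1, 1, 0, 0, 1, 1)
  "11110" → prefix "1" already present; 4 new (1, 1, 1, 0)
  "010011111" → 9 new (0, 1, 0, 0, 1, 1, 1, 1, 1)
  "10100100" → prefix "10" already present; 6 new (1, 0, 0, 1, 0, 0)
  "10100111" → prefix "101001" already present; 2 new (1, 1)
  "1001100" → prefix "10011" already present; 2 new (0, 0)
  "1001000011" → prefix "1001" already present; 6 new (0, 0, 0, 0, 1, 1)
  "110" → prefix "11" already present; 1 new (0)
  "1010010110" → prefix "1010010" already present; 3 new (1, 1, 0)
  "10011" → prefix "10011" already present; 0 new (none)
  "1010001000" → prefix "10100" already present; 5 new (0, 1, 0, 0, 0)
  "101110101" → prefix "101" already present; 6 new (1, 1, 0, 1, 0, 1)
  "10100101101" → prefix "1010010110" already present; 1 new (1)
  "1110" → prefix "111" already present; 1 new (0)
  "0001100100" → prefix "0" already present; 9 new (0, 0, 1, 1, 0, 0, 1, 0, 0)
  "100100010" → prefix "1001000" already present; 2 new (1, 0)
  "111010111" → prefix "1110" already present; 5 new (1, 0, 1, 1, 1)
Total nodes = 10 + 4 + 9 + 6 + 2 + 2 + 6 + 1 + 3 + 0 + 5 + 6 + 1 + 1 + 9 + 2 + 5 = 72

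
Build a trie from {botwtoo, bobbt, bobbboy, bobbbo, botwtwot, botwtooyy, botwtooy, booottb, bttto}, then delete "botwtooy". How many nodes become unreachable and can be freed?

0

Walk "botwtooy" from the leaf back toward the root, removing each node that no remaining word uses.
Every node on "botwtooy" is still needed (e.g. by "botwtooyy"), so nothing is freed.
Nodes removed: 0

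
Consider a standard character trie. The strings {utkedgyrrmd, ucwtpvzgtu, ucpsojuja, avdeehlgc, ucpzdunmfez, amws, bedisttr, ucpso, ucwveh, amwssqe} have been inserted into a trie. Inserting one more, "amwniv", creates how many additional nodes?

"amw" is already a path in the trie; the remaining "niv" must be added.
So 6 − 3 = 3 new nodes.

3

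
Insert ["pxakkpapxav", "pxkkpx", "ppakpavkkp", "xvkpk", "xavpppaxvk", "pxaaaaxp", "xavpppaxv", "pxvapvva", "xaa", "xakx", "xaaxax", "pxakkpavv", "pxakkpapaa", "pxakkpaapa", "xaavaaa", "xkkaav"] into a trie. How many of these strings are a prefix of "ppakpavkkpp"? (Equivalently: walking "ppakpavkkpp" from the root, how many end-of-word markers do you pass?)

1

Walk "ppakpavkkpp" from the root; an end-of-word marker is hit whenever a stored word is a prefix of "ppakpavkkpp".
Prefixes of the query that are stored words: "ppakpavkkp"
Count: 1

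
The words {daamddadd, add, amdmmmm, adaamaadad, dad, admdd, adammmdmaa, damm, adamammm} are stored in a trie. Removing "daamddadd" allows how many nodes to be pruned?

7

After clearing the end-marker at "daamddadd", prune upward until reaching a node still needed by another word.
The suffix "amddadd" (7 nodes) is used only by "daamddadd"; the node for "da" still has the child "d", so pruning stops there.
Nodes removed: 7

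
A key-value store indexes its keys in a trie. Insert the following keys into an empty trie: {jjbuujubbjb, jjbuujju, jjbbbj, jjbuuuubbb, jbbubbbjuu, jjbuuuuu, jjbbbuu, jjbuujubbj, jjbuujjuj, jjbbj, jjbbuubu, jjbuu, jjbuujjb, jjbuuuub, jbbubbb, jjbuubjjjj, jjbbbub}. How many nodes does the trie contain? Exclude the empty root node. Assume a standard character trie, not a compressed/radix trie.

46

Trace insertions, counting only characters that open a new branch:
  "jjbuujubbjb" → 11 new (j, j, b, u, u, j, u, b, b, j, b)
  "jjbuujju" → prefix "jjbuuj" already present; 2 new (j, u)
  "jjbbbj" → prefix "jjb" already present; 3 new (b, b, j)
  "jjbuuuubbb" → prefix "jjbuu" already present; 5 new (u, u, b, b, b)
  "jbbubbbjuu" → prefix "j" already present; 9 new (b, b, u, b, b, b, j, u, u)
  "jjbuuuuu" → prefix "jjbuuuu" already present; 1 new (u)
  "jjbbbuu" → prefix "jjbbb" already present; 2 new (u, u)
  "jjbuujubbj" → prefix "jjbuujubbj" already present; 0 new (none)
  "jjbuujjuj" → prefix "jjbuujju" already present; 1 new (j)
  "jjbbj" → prefix "jjbb" already present; 1 new (j)
  "jjbbuubu" → prefix "jjbb" already present; 4 new (u, u, b, u)
  "jjbuu" → prefix "jjbuu" already present; 0 new (none)
  "jjbuujjb" → prefix "jjbuujj" already present; 1 new (b)
  "jjbuuuub" → prefix "jjbuuuub" already present; 0 new (none)
  "jbbubbb" → prefix "jbbubbb" already present; 0 new (none)
  "jjbuubjjjj" → prefix "jjbuu" already present; 5 new (b, j, j, j, j)
  "jjbbbub" → prefix "jjbbbu" already present; 1 new (b)
Total nodes = 11 + 2 + 3 + 5 + 9 + 1 + 2 + 0 + 1 + 1 + 4 + 0 + 1 + 0 + 0 + 5 + 1 = 46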